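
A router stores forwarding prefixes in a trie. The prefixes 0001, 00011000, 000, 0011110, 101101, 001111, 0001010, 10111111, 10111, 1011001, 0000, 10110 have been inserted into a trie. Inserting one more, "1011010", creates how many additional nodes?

The longest prefix of "1011010" already in the trie is "101101" (length 6).
So 7 − 6 = 1 new nodes.

1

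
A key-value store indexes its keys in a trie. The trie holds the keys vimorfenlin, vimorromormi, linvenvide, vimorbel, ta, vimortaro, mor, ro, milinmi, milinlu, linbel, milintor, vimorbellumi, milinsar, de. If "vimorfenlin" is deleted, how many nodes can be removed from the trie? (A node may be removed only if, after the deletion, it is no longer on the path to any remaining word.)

After clearing the end-marker at "vimorfenlin", prune upward until reaching a node still needed by another word.
The suffix "fenlin" (6 nodes) is used only by "vimorfenlin"; the node for "vimor" still has the child "r", so pruning stops there.
Nodes removed: 6

6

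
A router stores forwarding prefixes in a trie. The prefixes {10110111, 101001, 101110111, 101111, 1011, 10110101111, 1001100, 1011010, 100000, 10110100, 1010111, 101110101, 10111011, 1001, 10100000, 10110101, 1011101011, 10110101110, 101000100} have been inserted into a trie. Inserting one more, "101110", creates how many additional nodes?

"101110" is already a full path in the trie; only an end-marker is added.
No new nodes are needed: 0.

0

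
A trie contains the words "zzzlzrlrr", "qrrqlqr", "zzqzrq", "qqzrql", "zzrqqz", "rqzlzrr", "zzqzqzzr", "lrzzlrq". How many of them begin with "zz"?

4

Traverse to the node for "zz", then collect every word in that subtree.
Words under "zz": zzqzqzzr, zzqzrq, zzrqqz, zzzlzrlrr
Count: 4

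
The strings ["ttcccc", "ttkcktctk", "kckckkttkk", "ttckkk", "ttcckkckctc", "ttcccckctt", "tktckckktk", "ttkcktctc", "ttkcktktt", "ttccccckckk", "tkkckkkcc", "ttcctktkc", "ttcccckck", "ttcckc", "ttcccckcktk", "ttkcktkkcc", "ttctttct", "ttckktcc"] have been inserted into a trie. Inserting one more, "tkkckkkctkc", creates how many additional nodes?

The longest prefix of "tkkckkkctkc" already in the trie is "tkkckkkc" (length 8).
New nodes needed: |"tkkckkkctkc"| − 8 = 11 − 8 = 3.

3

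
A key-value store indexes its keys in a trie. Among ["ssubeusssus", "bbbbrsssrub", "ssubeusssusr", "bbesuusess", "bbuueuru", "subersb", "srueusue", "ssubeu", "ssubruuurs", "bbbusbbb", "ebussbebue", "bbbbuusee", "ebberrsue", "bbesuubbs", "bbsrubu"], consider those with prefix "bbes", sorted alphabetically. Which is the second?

bbesuusess

Filter for "bbes…" and sort: "bbesuubbs", "bbesuusess"
The 2nd is bbesuusess.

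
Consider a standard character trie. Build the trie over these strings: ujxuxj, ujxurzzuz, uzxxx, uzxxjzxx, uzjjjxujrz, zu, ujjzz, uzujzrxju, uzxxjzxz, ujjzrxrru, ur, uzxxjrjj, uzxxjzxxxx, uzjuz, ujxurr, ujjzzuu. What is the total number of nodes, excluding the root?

56

Trace insertions, counting only characters that open a new branch:
  "ujxuxj" → 6 new (u, j, x, u, x, j)
  "ujxurzzuz" → prefix "ujxu" already present; 5 new (r, z, z, u, z)
  "uzxxx" → prefix "u" already present; 4 new (z, x, x, x)
  "uzxxjzxx" → prefix "uzxx" already present; 4 new (j, z, x, x)
  "uzjjjxujrz" → prefix "uz" already present; 8 new (j, j, j, x, u, j, r, z)
  "zu" → 2 new (z, u)
  "ujjzz" → prefix "uj" already present; 3 new (j, z, z)
  "uzujzrxju" → prefix "uz" already present; 7 new (u, j, z, r, x, j, u)
  "uzxxjzxz" → prefix "uzxxjzx" already present; 1 new (z)
  "ujjzrxrru" → prefix "ujjz" already present; 5 new (r, x, r, r, u)
  "ur" → prefix "u" already present; 1 new (r)
  "uzxxjrjj" → prefix "uzxxj" already present; 3 new (r, j, j)
  "uzxxjzxxxx" → prefix "uzxxjzxx" already present; 2 new (x, x)
  "uzjuz" → prefix "uzj" already present; 2 new (u, z)
  "ujxurr" → prefix "ujxur" already present; 1 new (r)
  "ujjzzuu" → prefix "ujjzz" already present; 2 new (u, u)
Total nodes = 6 + 5 + 4 + 4 + 8 + 2 + 3 + 7 + 1 + 5 + 1 + 3 + 2 + 2 + 1 + 2 = 56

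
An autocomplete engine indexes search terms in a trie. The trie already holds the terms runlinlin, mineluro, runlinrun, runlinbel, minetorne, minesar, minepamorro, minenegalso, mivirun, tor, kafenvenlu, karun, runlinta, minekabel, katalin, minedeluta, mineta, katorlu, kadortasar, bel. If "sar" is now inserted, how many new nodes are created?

No existing word starts with "s", so every character of "sar" needs a new node.
3 − 0 = 3 new nodes.

3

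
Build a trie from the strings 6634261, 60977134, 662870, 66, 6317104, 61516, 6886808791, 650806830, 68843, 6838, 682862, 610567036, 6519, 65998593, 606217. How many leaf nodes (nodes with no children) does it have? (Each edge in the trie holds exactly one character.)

14

Leaves are exactly the stored words that no other stored word extends.
Those words: "606217", "60977134", "610567036", "61516", "6317104", "650806830", "6519", "65998593", "662870", "6634261", "682862", "6838", "68843", "6886808791"
Leaf count: 14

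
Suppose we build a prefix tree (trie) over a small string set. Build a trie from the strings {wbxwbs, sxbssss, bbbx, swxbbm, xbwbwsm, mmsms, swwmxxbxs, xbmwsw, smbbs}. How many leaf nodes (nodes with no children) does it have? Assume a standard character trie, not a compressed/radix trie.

Leaves are exactly the stored words that no other stored word extends.
Those words: "bbbx", "mmsms", "smbbs", "swwmxxbxs", "swxbbm", "sxbssss", "wbxwbs", "xbmwsw", "xbwbwsm"
Leaf count: 9

9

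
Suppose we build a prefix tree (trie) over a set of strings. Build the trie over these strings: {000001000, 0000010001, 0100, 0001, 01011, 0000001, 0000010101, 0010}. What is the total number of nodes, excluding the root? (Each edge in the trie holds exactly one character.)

Trie structure (* marks end of a word):
(root)
└─ 0
   ├─ 0
   │  ├─ 0
   │  │  ├─ 0
   │  │  │  └─ 0
   │  │  │     ├─ 0
   │  │  │     │  └─ 1 *
   │  │  │     └─ 1
   │  │  │        └─ 0
   │  │  │           ├─ 0
   │  │  │           │  └─ 0 *
   │  │  │           │     └─ 1 *
   │  │  │           └─ 1
   │  │  │              └─ 0
   │  │  │                 └─ 1 *
   │  │  └─ 1 *
   │  └─ 1
   │     └─ 0 *
   └─ 1
      └─ 0
         ├─ 0 *
         └─ 1
            └─ 1 *
Counting every labelled node above: 23.

23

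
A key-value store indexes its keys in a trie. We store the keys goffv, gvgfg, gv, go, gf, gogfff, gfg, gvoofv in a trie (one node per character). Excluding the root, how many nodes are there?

Trace insertions, counting only characters that open a new branch:
  "goffv" → 5 new (g, o, f, f, v)
  "gvgfg" → prefix "g" already present; 4 new (v, g, f, g)
  "gv" → prefix "gv" already present; 0 new (none)
  "go" → prefix "go" already present; 0 new (none)
  "gf" → prefix "g" already present; 1 new (f)
  "gogfff" → prefix "go" already present; 4 new (g, f, f, f)
  "gfg" → prefix "gf" already present; 1 new (g)
  "gvoofv" → prefix "gv" already present; 4 new (o, o, f, v)
Total nodes = 5 + 4 + 0 + 0 + 1 + 4 + 1 + 4 = 19

19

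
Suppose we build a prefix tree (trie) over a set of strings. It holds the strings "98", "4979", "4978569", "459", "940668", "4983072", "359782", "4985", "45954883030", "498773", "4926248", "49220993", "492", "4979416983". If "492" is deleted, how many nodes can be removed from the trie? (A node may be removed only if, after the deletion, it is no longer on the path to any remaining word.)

A node on "492"'s path can go only if nothing else ends at it or branches off below it.
Every node on "492" is still needed (e.g. by "4926248"), so nothing is freed.
Nodes removed: 0

0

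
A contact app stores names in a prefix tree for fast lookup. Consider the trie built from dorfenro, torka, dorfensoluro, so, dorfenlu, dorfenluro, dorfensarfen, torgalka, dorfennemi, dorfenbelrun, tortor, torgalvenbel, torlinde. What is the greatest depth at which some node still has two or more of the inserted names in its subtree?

8

The deepest shared node is where two words last agree before diverging.
"dorfenlu" and "dorfenluro" agree on "dorfenlu" (8 characters) before diverging; nothing deeper is shared.
Longest shared-prefix length: 8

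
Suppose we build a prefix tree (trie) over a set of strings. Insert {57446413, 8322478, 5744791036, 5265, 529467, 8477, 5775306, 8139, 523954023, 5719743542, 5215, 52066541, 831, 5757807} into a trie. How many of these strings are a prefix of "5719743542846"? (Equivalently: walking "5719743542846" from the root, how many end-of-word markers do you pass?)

Traverse "5719743542846" character by character; count nodes along the way that are marked as word ends.
Prefixes of the query that are stored words: "5719743542"
Count: 1

1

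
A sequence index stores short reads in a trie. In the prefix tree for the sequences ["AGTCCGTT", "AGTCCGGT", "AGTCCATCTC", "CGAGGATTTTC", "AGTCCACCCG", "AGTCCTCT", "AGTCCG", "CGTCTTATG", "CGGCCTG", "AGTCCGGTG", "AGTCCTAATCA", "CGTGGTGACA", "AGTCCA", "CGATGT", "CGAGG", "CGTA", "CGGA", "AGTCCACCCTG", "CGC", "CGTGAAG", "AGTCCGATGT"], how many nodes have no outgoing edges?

17

A leaf is a node with no children — equivalently, the end of a word that is not a proper prefix of any other stored word.
Those words: "AGTCCACCCG", "AGTCCACCCTG", "AGTCCATCTC", "AGTCCGATGT", "AGTCCGGTG", "AGTCCGTT", "AGTCCTAATCA", "AGTCCTCT", "CGAGGATTTTC", "CGATGT", "CGC", "CGGA", "CGGCCTG", "CGTA", "CGTCTTATG", "CGTGAAG", "CGTGGTGACA"
Leaf count: 17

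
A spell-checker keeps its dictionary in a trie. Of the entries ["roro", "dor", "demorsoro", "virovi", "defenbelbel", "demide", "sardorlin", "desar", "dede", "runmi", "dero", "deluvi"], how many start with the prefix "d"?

Traverse to the node for "d", then collect every word in that subtree.
Words under "d": dede, defenbelbel, deluvi, demide, demorsoro, dero, desar, dor
Count: 8

8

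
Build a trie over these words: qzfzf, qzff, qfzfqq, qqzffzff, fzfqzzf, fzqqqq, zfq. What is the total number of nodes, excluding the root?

32

Trie structure (* marks end of a word):
(root)
├─ f
│  └─ z
│     ├─ f
│     │  └─ q
│     │     └─ z
│     │        └─ z
│     │           └─ f *
│     └─ q
│        └─ q
│           └─ q
│              └─ q *
├─ q
│  ├─ f
│  │  └─ z
│  │     └─ f
│  │        └─ q
│  │           └─ q *
│  ├─ q
│  │  └─ z
│  │     └─ f
│  │        └─ f
│  │           └─ z
│  │              └─ f
│  │                 └─ f *
│  └─ z
│     └─ f
│        ├─ f *
│        └─ z
│           └─ f *
└─ z
   └─ f
      └─ q *
Counting every labelled node above: 32.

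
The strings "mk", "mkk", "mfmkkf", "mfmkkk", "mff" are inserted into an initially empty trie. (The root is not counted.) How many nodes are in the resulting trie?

10

Count nodes per top-level branch (shared prefixes stored once):
  'm'-branch (mff, mfmkkf, mfmkkk, mk, mkk): 10 nodes
Sum: 10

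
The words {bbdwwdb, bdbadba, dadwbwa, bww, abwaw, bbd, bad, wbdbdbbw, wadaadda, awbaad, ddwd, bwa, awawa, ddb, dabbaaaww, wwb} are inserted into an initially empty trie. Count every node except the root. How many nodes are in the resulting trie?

66

Insert word by word; a character creates a node only if that edge doesn't already exist:
  "bbdwwdb" → 7 new (b, b, d, w, w, d, b)
  "bdbadba" → prefix "b" already present; 6 new (d, b, a, d, b, a)
  "dadwbwa" → 7 new (d, a, d, w, b, w, a)
  "bww" → prefix "b" already present; 2 new (w, w)
  "abwaw" → 5 new (a, b, w, a, w)
  "bbd" → prefix "bbd" already present; 0 new (none)
  "bad" → prefix "b" already present; 2 new (a, d)
  "wbdbdbbw" → 8 new (w, b, d, b, d, b, b, w)
  "wadaadda" → prefix "w" already present; 7 new (a, d, a, a, d, d, a)
  "awbaad" → prefix "a" already present; 5 new (w, b, a, a, d)
  "ddwd" → prefix "d" already present; 3 new (d, w, d)
  "bwa" → prefix "bw" already present; 1 new (a)
  "awawa" → prefix "aw" already present; 3 new (a, w, a)
  "ddb" → prefix "dd" already present; 1 new (b)
  "dabbaaaww" → prefix "da" already present; 7 new (b, b, a, a, a, w, w)
  "wwb" → prefix "w" already present; 2 new (w, b)
Total nodes = 7 + 6 + 7 + 2 + 5 + 0 + 2 + 8 + 7 + 5 + 3 + 1 + 3 + 1 + 7 + 2 = 66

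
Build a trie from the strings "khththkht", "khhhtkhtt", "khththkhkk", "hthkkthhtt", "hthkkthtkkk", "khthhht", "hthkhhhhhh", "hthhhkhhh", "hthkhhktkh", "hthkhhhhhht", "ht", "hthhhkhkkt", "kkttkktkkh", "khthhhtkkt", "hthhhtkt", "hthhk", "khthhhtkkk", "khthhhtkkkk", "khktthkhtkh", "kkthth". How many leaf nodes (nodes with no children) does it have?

16

Leaves are exactly the stored words that no other stored word extends.
Those words: "hthhhkhhh", "hthhhkhkkt", "hthhhtkt", "hthhk", "hthkhhhhhht", "hthkhhktkh", "hthkkthhtt", "hthkkthtkkk", "khhhtkhtt", "khktthkhtkh", "khthhhtkkkk", "khthhhtkkt", "khththkhkk", "khththkht", "kkthth", "kkttkktkkh"
Leaf count: 16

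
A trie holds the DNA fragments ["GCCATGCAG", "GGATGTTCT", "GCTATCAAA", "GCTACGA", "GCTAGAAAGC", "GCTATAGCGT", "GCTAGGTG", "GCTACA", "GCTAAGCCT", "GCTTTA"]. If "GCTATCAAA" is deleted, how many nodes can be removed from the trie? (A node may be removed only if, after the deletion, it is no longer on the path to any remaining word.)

4

After clearing the end-marker at "GCTATCAAA", prune upward until reaching a node still needed by another word.
The suffix "CAAA" (4 nodes) is used only by "GCTATCAAA"; the node for "GCTAT" still has the child "A", so pruning stops there.
Nodes removed: 4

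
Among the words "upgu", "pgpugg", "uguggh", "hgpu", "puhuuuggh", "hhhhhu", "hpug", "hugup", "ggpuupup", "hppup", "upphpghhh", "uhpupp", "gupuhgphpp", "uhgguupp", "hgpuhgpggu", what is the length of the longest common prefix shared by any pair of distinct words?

4

Equivalently: take the maximum, over all pairs, of their longest common prefix length.
e.g. "hgpu" and "hgpuhgpggu" share the prefix "hgpu" of length 4; no pair shares a longer one.
Longest shared-prefix length: 4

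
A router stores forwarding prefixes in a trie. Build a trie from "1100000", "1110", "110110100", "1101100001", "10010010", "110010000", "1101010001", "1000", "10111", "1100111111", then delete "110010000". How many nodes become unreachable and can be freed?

4

After clearing the end-marker at "110010000", prune upward until reaching a node still needed by another word.
The suffix "0000" (4 nodes) is used only by "110010000"; the node for "11001" still has the child "1", so pruning stops there.
Nodes removed: 4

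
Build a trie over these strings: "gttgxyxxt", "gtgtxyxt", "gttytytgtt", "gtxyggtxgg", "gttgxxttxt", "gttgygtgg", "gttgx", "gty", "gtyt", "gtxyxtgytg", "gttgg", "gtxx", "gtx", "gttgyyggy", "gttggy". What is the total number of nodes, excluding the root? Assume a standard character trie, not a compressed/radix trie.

55

Insert word by word; a character creates a node only if that edge doesn't already exist:
  "gttgxyxxt" → 9 new (g, t, t, g, x, y, x, x, t)
  "gtgtxyxt" → prefix "gt" already present; 6 new (g, t, x, y, x, t)
  "gttytytgtt" → prefix "gtt" already present; 7 new (y, t, y, t, g, t, t)
  "gtxyggtxgg" → prefix "gt" already present; 8 new (x, y, g, g, t, x, g, g)
  "gttgxxttxt" → prefix "gttgx" already present; 5 new (x, t, t, x, t)
  "gttgygtgg" → prefix "gttg" already present; 5 new (y, g, t, g, g)
  "gttgx" → prefix "gttgx" already present; 0 new (none)
  "gty" → prefix "gt" already present; 1 new (y)
  "gtyt" → prefix "gty" already present; 1 new (t)
  "gtxyxtgytg" → prefix "gtxy" already present; 6 new (x, t, g, y, t, g)
  "gttgg" → prefix "gttg" already present; 1 new (g)
  "gtxx" → prefix "gtx" already present; 1 new (x)
  "gtx" → prefix "gtx" already present; 0 new (none)
  "gttgyyggy" → prefix "gttgy" already present; 4 new (y, g, g, y)
  "gttggy" → prefix "gttgg" already present; 1 new (y)
Total nodes = 9 + 6 + 7 + 8 + 5 + 5 + 0 + 1 + 1 + 6 + 1 + 1 + 0 + 4 + 1 = 55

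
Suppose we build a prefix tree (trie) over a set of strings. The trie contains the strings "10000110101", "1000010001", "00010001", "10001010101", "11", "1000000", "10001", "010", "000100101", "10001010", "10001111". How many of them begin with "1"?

8

Traverse to the node for "1", then collect every word in that subtree.
Matches: "1000000", "1000010001", "10000110101", "10001", "10001010", "10001010101", "10001111", "11"
Count: 8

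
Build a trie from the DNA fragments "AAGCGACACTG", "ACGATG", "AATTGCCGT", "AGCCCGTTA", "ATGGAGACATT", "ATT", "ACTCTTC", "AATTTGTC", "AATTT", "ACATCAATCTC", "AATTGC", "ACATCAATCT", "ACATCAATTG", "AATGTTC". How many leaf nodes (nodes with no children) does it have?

A leaf is a node with no children — equivalently, the end of a word that is not a proper prefix of any other stored word.
Those words: "AAGCGACACTG", "AATGTTC", "AATTGCCGT", "AATTTGTC", "ACATCAATCTC", "ACATCAATTG", "ACGATG", "ACTCTTC", "AGCCCGTTA", "ATGGAGACATT", "ATT"
Leaf count: 11

11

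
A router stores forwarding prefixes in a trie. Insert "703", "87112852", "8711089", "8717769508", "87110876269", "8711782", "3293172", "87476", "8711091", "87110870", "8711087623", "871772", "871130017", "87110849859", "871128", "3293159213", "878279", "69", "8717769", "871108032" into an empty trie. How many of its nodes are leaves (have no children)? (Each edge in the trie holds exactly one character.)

A leaf is a node with no children — equivalently, the end of a word that is not a proper prefix of any other stored word.
Those words: "3293159213", "3293172", "69", "703", "871108032", "87110849859", "87110870", "8711087623", "87110876269", "8711089", "8711091", "87112852", "871130017", "8711782", "871772", "8717769508", "87476", "878279"
Leaf count: 18

18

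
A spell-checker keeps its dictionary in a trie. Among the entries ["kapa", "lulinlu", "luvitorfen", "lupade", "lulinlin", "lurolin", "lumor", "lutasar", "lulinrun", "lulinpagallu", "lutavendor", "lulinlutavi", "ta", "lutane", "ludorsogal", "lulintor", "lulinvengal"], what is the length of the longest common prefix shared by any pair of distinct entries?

7

Look for the deepest trie node that still has at least two words in its subtree.
"lulinlu" and "lulinlutavi" agree on "lulinlu" (7 characters) before diverging; nothing deeper is shared.
Longest shared-prefix length: 7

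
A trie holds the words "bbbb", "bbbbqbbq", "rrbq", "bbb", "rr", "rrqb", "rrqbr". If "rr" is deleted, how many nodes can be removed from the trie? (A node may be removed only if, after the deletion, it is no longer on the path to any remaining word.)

After clearing the end-marker at "rr", prune upward until reaching a node still needed by another word.
Every node on "rr" is still needed (e.g. by "rrbq"), so nothing is freed.
Nodes removed: 0

0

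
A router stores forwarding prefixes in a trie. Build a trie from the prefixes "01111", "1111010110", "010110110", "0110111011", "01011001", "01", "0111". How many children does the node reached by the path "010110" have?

2

Follow the path "010110" to its node, then look at its outgoing edges.
Characters that immediately follow "010110" among the stored strings: {0, 1}.
That node has 2 child edges.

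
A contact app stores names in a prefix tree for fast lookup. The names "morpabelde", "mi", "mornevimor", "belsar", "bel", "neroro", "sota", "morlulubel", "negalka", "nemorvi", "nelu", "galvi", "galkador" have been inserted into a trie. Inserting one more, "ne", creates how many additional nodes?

"ne" is already a full path in the trie; only an end-marker is added.
No new nodes are needed: 0.

0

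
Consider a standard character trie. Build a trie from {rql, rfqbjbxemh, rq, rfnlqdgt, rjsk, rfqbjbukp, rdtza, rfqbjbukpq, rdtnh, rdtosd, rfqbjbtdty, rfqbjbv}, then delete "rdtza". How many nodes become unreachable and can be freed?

2

After clearing the end-marker at "rdtza", prune upward until reaching a node still needed by another word.
The suffix "za" (2 nodes) is used only by "rdtza"; the node for "rdt" still has the child "n", so pruning stops there.
Nodes removed: 2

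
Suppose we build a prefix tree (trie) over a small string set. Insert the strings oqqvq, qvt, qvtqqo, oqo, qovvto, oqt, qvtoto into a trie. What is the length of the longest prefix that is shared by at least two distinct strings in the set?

Look for the deepest trie node that still has at least two words in its subtree.
"qvt" and "qvtoto" agree on "qvt" (3 characters) before diverging; nothing deeper is shared.
Longest shared-prefix length: 3

3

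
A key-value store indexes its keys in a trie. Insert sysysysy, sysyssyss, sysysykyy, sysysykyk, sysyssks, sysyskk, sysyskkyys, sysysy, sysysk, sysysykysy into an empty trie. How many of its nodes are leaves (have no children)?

Leaves are exactly the stored words that no other stored word extends.
Those words: "sysyskkyys", "sysyssks", "sysyssyss", "sysysykyk", "sysysykysy", "sysysykyy", "sysysysy"
Leaf count: 7

7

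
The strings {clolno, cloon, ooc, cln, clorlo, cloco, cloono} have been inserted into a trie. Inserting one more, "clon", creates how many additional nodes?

Walking "clon" from the root, the first 3 characters ("clo") follow existing edges; "n" is the first miss.
New nodes needed: |"clon"| − 3 = 4 − 3 = 1.

1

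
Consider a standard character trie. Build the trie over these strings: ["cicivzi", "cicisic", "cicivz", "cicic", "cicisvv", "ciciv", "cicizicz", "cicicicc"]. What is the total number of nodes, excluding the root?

20

Trie structure (* marks end of a word):
(root)
└─ c
   └─ i
      └─ c
         └─ i
            ├─ c *
            │  └─ i
            │     └─ c
            │        └─ c *
            ├─ s
            │  ├─ i
            │  │  └─ c *
            │  └─ v
            │     └─ v *
            ├─ v *
            │  └─ z *
            │     └─ i *
            └─ z
               └─ i
                  └─ c
                     └─ z *
Counting every labelled node above: 20.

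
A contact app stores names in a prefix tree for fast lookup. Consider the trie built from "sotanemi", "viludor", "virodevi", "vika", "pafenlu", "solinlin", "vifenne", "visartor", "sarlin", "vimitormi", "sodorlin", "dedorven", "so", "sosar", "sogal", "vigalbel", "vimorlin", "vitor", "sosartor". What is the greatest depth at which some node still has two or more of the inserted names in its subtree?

Equivalently: take the maximum, over all pairs, of their longest common prefix length.
"sosar" and "sosartor" agree on "sosar" (5 characters) before diverging; nothing deeper is shared.
Longest shared-prefix length: 5

5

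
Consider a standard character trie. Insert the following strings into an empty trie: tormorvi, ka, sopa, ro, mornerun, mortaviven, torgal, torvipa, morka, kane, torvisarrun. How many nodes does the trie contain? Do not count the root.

Trace insertions, counting only characters that open a new branch:
  "tormorvi" → 8 new (t, o, r, m, o, r, v, i)
  "ka" → 2 new (k, a)
  "sopa" → 4 new (s, o, p, a)
  "ro" → 2 new (r, o)
  "mornerun" → 8 new (m, o, r, n, e, r, u, n)
  "mortaviven" → prefix "mor" already present; 7 new (t, a, v, i, v, e, n)
  "torgal" → prefix "tor" already present; 3 new (g, a, l)
  "torvipa" → prefix "tor" already present; 4 new (v, i, p, a)
  "morka" → prefix "mor" already present; 2 new (k, a)
  "kane" → prefix "ka" already present; 2 new (n, e)
  "torvisarrun" → prefix "torvi" already present; 6 new (s, a, r, r, u, n)
Total nodes = 8 + 2 + 4 + 2 + 8 + 7 + 3 + 4 + 2 + 2 + 6 = 48

48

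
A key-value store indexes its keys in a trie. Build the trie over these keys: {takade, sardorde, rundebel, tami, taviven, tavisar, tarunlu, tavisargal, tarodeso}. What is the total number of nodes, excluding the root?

Trace insertions, counting only characters that open a new branch:
  "takade" → 6 new (t, a, k, a, d, e)
  "sardorde" → 8 new (s, a, r, d, o, r, d, e)
  "rundebel" → 8 new (r, u, n, d, e, b, e, l)
  "tami" → prefix "ta" already present; 2 new (m, i)
  "taviven" → prefix "ta" already present; 5 new (v, i, v, e, n)
  "tavisar" → prefix "tavi" already present; 3 new (s, a, r)
  "tarunlu" → prefix "ta" already present; 5 new (r, u, n, l, u)
  "tavisargal" → prefix "tavisar" already present; 3 new (g, a, l)
  "tarodeso" → prefix "tar" already present; 5 new (o, d, e, s, o)
Total nodes = 6 + 8 + 8 + 2 + 5 + 3 + 5 + 3 + 5 = 45

45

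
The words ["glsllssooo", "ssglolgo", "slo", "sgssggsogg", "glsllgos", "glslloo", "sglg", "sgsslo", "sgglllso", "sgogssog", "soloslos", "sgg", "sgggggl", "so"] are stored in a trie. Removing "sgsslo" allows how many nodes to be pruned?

2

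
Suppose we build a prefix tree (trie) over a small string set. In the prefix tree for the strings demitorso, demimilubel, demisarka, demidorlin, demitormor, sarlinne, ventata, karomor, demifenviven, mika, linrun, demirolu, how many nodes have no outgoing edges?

12

A leaf is a node with no children — equivalently, the end of a word that is not a proper prefix of any other stored word.
Those words: "demidorlin", "demifenviven", "demimilubel", "demirolu", "demisarka", "demitormor", "demitorso", "karomor", "linrun", "mika", "sarlinne", "ventata"
Leaf count: 12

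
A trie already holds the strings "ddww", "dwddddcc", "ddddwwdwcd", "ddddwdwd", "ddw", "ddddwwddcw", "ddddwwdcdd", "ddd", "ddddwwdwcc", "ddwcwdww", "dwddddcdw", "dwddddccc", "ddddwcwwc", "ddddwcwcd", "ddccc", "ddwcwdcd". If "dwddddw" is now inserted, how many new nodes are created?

1

The longest prefix of "dwddddw" already in the trie is "dwdddd" (length 6).
New nodes needed: |"dwddddw"| − 6 = 7 − 6 = 1.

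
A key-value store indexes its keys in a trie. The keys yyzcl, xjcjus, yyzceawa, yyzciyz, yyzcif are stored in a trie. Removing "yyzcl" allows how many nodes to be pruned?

After clearing the end-marker at "yyzcl", prune upward until reaching a node still needed by another word.
The suffix "l" (1 node) is used only by "yyzcl"; the node for "yyzc" still has the child "e", so pruning stops there.
Nodes removed: 1

1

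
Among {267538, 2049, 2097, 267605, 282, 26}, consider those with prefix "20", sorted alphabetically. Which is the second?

Words with prefix "20", in lexicographic order: "2049", "2097"
The 2nd is 2097.

2097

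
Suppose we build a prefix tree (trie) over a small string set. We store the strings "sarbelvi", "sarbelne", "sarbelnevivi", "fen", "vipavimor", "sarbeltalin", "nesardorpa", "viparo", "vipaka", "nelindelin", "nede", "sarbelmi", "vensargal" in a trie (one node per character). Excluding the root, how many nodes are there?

For each word, the new-node count is its length minus the longest prefix already in the trie:
  "sarbelvi" → 8 new (s, a, r, b, e, l, v, i)
  "sarbelne" → prefix "sarbel" already present; 2 new (n, e)
  "sarbelnevivi" → prefix "sarbelne" already present; 4 new (v, i, v, i)
  "fen" → 3 new (f, e, n)
  "vipavimor" → 9 new (v, i, p, a, v, i, m, o, r)
  "sarbeltalin" → prefix "sarbel" already present; 5 new (t, a, l, i, n)
  "nesardorpa" → 10 new (n, e, s, a, r, d, o, r, p, a)
  "viparo" → prefix "vipa" already present; 2 new (r, o)
  "vipaka" → prefix "vipa" already present; 2 new (k, a)
  "nelindelin" → prefix "ne" already present; 8 new (l, i, n, d, e, l, i, n)
  "nede" → prefix "ne" already present; 2 new (d, e)
  "sarbelmi" → prefix "sarbel" already present; 2 new (m, i)
  "vensargal" → prefix "v" already present; 8 new (e, n, s, a, r, g, a, l)
Total nodes = 8 + 2 + 4 + 3 + 9 + 5 + 10 + 2 + 2 + 8 + 2 + 2 + 8 = 65

65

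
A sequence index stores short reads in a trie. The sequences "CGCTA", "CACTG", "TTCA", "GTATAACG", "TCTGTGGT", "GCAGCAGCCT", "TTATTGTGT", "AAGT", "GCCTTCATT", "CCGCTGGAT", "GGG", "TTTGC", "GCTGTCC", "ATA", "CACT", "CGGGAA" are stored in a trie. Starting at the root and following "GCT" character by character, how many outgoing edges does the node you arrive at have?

1

The children of the "GCT" node are the distinct next characters among strings starting with "GCT".
Distinct next characters after "GCT": G.
That node has 1 child edge.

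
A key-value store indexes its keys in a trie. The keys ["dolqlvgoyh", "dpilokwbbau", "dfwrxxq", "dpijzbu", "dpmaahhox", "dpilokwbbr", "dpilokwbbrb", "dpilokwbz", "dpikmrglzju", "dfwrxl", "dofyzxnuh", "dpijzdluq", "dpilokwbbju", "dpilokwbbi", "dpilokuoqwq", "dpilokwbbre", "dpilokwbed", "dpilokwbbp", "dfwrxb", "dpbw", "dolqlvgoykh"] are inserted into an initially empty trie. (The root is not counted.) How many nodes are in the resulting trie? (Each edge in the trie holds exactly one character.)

77

Trace insertions, counting only characters that open a new branch:
  "dolqlvgoyh" → 10 new (d, o, l, q, l, v, g, o, y, h)
  "dpilokwbbau" → prefix "d" already present; 10 new (p, i, l, o, k, w, b, b, a, u)
  "dfwrxxq" → prefix "d" already present; 6 new (f, w, r, x, x, q)
  "dpijzbu" → prefix "dpi" already present; 4 new (j, z, b, u)
  "dpmaahhox" → prefix "dp" already present; 7 new (m, a, a, h, h, o, x)
  "dpilokwbbr" → prefix "dpilokwbb" already present; 1 new (r)
  "dpilokwbbrb" → prefix "dpilokwbbr" already present; 1 new (b)
  "dpilokwbz" → prefix "dpilokwb" already present; 1 new (z)
  "dpikmrglzju" → prefix "dpi" already present; 8 new (k, m, r, g, l, z, j, u)
  "dfwrxl" → prefix "dfwrx" already present; 1 new (l)
  "dofyzxnuh" → prefix "do" already present; 7 new (f, y, z, x, n, u, h)
  "dpijzdluq" → prefix "dpijz" already present; 4 new (d, l, u, q)
  "dpilokwbbju" → prefix "dpilokwbb" already present; 2 new (j, u)
  "dpilokwbbi" → prefix "dpilokwbb" already present; 1 new (i)
  "dpilokuoqwq" → prefix "dpilok" already present; 5 new (u, o, q, w, q)
  "dpilokwbbre" → prefix "dpilokwbbr" already present; 1 new (e)
  "dpilokwbed" → prefix "dpilokwb" already present; 2 new (e, d)
  "dpilokwbbp" → prefix "dpilokwbb" already present; 1 new (p)
  "dfwrxb" → prefix "dfwrx" already present; 1 new (b)
  "dpbw" → prefix "dp" already present; 2 new (b, w)
  "dolqlvgoykh" → prefix "dolqlvgoy" already present; 2 new (k, h)
Total nodes = 10 + 10 + 6 + 4 + 7 + 1 + 1 + 1 + 8 + 1 + 7 + 4 + 2 + 1 + 5 + 1 + 2 + 1 + 1 + 2 + 2 = 77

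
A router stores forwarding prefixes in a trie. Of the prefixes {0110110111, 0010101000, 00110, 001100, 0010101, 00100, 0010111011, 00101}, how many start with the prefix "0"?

Walk to "0"; the words in its subtree are exactly those with that prefix.
Matches: "00100", "00101", "0010101", "0010101000", "0010111011", "00110", "001100", "0110110111"
Count: 8

8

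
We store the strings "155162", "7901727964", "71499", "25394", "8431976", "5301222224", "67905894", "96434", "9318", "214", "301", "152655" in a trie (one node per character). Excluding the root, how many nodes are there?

67

Trace insertions, counting only characters that open a new branch:
  "155162" → 6 new (1, 5, 5, 1, 6, 2)
  "7901727964" → 10 new (7, 9, 0, 1, 7, 2, 7, 9, 6, 4)
  "71499" → prefix "7" already present; 4 new (1, 4, 9, 9)
  "25394" → 5 new (2, 5, 3, 9, 4)
  "8431976" → 7 new (8, 4, 3, 1, 9, 7, 6)
  "5301222224" → 10 new (5, 3, 0, 1, 2, 2, 2, 2, 2, 4)
  "67905894" → 8 new (6, 7, 9, 0, 5, 8, 9, 4)
  "96434" → 5 new (9, 6, 4, 3, 4)
  "9318" → prefix "9" already present; 3 new (3, 1, 8)
  "214" → prefix "2" already present; 2 new (1, 4)
  "301" → 3 new (3, 0, 1)
  "152655" → prefix "15" already present; 4 new (2, 6, 5, 5)
Total nodes = 6 + 10 + 4 + 5 + 7 + 10 + 8 + 5 + 3 + 2 + 3 + 4 = 67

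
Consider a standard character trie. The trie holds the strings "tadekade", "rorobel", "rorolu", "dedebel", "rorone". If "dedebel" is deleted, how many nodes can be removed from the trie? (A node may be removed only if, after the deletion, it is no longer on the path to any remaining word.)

7

A node on "dedebel"'s path can go only if nothing else ends at it or branches off below it.
No other word shares any prefix with "dedebel", so all 7 of its nodes go.
Nodes removed: 7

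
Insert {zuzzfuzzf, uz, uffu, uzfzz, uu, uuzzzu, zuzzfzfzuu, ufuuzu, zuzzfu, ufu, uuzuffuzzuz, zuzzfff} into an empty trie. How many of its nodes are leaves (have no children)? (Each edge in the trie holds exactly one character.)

8

Leaves are exactly the stored words that no other stored word extends.
Those words: "uffu", "ufuuzu", "uuzuffuzzuz", "uuzzzu", "uzfzz", "zuzzfff", "zuzzfuzzf", "zuzzfzfzuu"
Leaf count: 8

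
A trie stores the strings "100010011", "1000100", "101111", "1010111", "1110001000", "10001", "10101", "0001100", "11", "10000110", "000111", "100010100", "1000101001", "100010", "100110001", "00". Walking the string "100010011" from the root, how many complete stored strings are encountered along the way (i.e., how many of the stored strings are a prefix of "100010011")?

4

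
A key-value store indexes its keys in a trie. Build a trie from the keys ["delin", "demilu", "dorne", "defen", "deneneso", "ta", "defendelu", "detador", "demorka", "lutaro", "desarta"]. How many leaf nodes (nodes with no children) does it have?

10

A leaf is a node with no children — equivalently, the end of a word that is not a proper prefix of any other stored word.
Those words: "defendelu", "delin", "demilu", "demorka", "deneneso", "desarta", "detador", "dorne", "lutaro", "ta"
Leaf count: 10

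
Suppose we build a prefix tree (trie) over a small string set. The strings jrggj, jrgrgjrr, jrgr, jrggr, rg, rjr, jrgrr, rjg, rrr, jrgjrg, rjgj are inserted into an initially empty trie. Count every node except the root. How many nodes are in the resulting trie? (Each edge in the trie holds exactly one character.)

23

Insert word by word; a character creates a node only if that edge doesn't already exist:
  "jrggj" → 5 new (j, r, g, g, j)
  "jrgrgjrr" → prefix "jrg" already present; 5 new (r, g, j, r, r)
  "jrgr" → prefix "jrgr" already present; 0 new (none)
  "jrggr" → prefix "jrgg" already present; 1 new (r)
  "rg" → 2 new (r, g)
  "rjr" → prefix "r" already present; 2 new (j, r)
  "jrgrr" → prefix "jrgr" already present; 1 new (r)
  "rjg" → prefix "rj" already present; 1 new (g)
  "rrr" → prefix "r" already present; 2 new (r, r)
  "jrgjrg" → prefix "jrg" already present; 3 new (j, r, g)
  "rjgj" → prefix "rjg" already present; 1 new (j)
Total nodes = 5 + 5 + 0 + 1 + 2 + 2 + 1 + 1 + 2 + 3 + 1 = 23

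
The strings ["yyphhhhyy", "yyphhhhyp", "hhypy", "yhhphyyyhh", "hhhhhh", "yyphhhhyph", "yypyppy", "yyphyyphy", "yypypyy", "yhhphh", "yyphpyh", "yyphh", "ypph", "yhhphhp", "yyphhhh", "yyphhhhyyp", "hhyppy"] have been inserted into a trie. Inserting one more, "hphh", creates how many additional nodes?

3

Walking "hphh" from the root, the first 1 characters ("h") follow existing edges; "p" is the first miss.
New nodes needed: |"hphh"| − 1 = 4 − 1 = 3.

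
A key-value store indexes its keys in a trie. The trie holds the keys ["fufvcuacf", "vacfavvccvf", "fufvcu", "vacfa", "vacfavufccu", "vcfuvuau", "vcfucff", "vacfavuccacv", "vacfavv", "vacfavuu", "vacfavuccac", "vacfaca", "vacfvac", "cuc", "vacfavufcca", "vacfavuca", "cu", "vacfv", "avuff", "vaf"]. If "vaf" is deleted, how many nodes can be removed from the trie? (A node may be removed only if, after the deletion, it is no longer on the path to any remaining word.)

After clearing the end-marker at "vaf", prune upward until reaching a node still needed by another word.
The suffix "f" (1 node) is used only by "vaf"; the node for "va" still has the child "c", so pruning stops there.
Nodes removed: 1

1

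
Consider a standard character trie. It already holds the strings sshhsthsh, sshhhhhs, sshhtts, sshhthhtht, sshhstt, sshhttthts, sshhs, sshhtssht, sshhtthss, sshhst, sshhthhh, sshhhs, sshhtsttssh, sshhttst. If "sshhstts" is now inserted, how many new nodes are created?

Walking "sshhstts" from the root, the first 7 characters ("sshhstt") follow existing edges; "s" is the first miss.
So 8 − 7 = 1 new nodes.

1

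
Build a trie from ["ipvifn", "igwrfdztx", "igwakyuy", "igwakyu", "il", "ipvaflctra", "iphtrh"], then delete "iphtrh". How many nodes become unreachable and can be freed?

4

After clearing the end-marker at "iphtrh", prune upward until reaching a node still needed by another word.
The suffix "htrh" (4 nodes) is used only by "iphtrh"; the node for "ip" still has the child "v", so pruning stops there.
Nodes removed: 4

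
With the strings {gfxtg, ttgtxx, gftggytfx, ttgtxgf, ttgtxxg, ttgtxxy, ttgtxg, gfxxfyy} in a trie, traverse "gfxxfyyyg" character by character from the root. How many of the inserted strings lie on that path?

Check each prefix of "gfxxfyyyg" against the stored set — each match is an end-marker on the path.
Prefixes of the query that are stored words: "gfxxfyy"
Count: 1

1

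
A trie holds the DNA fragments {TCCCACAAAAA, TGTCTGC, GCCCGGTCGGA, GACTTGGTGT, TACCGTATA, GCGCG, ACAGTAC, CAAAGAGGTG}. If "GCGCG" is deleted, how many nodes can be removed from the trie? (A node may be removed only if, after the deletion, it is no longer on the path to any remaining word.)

3

A node on "GCGCG"'s path can go only if nothing else ends at it or branches off below it.
The suffix "GCG" (3 nodes) is used only by "GCGCG"; the node for "GC" still has the child "C", so pruning stops there.
Nodes removed: 3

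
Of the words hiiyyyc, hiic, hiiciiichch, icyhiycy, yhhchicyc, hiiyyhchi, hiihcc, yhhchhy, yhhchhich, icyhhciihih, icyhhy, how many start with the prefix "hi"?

Walk to "hi"; the words in its subtree are exactly those with that prefix.
Words under "hi": hiic, hiiciiichch, hiihcc, hiiyyhchi, hiiyyyc
Count: 5

5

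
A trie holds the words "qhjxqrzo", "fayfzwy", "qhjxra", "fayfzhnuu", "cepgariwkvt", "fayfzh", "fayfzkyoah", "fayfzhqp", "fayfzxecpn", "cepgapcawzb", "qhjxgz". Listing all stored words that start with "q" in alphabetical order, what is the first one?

Words with prefix "q", in lexicographic order: "qhjxgz", "qhjxqrzo", "qhjxra"
Position 1: qhjxgz

qhjxgz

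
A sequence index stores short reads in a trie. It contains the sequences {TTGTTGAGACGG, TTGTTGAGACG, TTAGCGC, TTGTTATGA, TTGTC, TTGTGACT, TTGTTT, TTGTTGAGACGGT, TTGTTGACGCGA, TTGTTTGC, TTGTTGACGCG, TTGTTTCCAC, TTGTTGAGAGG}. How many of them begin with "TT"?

13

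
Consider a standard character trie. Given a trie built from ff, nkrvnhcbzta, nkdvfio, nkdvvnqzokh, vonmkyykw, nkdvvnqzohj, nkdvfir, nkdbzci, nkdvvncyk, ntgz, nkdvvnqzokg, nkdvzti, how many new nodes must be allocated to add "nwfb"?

3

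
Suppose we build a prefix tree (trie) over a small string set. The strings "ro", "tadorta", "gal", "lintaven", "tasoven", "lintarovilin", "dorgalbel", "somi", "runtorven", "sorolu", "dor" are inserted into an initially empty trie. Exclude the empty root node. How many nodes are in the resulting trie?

Count nodes per top-level branch (shared prefixes stored once):
  'd'-branch (dor, dorgalbel): 9 nodes
  'g'-branch (gal): 3 nodes
  'l'-branch (lintarovilin, lintaven): 15 nodes
  'r'-branch (ro, runtorven): 10 nodes
  's'-branch (somi, sorolu): 8 nodes
  't'-branch (tadorta, tasoven): 12 nodes
Sum: 57

57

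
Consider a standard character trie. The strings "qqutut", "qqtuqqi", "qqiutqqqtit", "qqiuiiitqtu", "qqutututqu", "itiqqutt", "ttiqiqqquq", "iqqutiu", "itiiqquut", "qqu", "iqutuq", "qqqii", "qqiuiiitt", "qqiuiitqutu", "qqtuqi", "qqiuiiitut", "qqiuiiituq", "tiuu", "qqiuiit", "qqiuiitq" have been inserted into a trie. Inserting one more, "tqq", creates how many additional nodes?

2

The longest prefix of "tqq" already in the trie is "t" (length 1).
So 3 − 1 = 2 new nodes.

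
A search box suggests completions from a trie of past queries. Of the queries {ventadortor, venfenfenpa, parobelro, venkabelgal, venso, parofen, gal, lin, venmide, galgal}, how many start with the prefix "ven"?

5

Walk to "ven"; the words in its subtree are exactly those with that prefix.
Matches: "venfenfenpa", "venkabelgal", "venmide", "venso", "ventadortor"
Count: 5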